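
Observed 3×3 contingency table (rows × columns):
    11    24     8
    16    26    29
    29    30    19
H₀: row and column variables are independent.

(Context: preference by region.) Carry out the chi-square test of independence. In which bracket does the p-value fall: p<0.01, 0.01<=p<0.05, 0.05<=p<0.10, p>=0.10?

Row totals [43, 71, 78], col totals [56, 80, 56], n=192
χ² = (11−12.54)²/12.54 + (24−17.92)²/17.92 + (8−12.54)²/12.54 + (16−20.71)²/20.71 + (26−29.58)²/29.58 + (29−20.71)²/20.71 + (29−22.75)²/22.75 + (30−32.50)²/32.50 + (19−22.75)²/22.75 = 11.2517
df = 4
p-value (upper-tail) = 0.02388
→ bracket: 0.01<=p<0.05

p-value bracket: 0.01<=p<0.05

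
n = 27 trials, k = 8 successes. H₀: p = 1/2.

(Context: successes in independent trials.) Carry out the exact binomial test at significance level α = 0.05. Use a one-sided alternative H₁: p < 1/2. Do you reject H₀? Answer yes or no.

reject H₀: yes

Exact binomial: n=27, k=8, p₀=1/2=0.5000
P(X≤8) from Σ C(n,i)·p₀^i·(1−p₀)^(n−i)
p-value (one-sided, H₁ less) = 0.02612
At α=0.05: p < α → reject H₀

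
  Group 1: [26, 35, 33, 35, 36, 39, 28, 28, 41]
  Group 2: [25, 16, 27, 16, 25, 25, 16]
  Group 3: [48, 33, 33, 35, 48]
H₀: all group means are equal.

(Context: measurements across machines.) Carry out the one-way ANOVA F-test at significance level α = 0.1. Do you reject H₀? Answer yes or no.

reject H₀: yes

Group means [33.44, 21.43, 39.40], grand mean 30.857
SSB = Σnᵢ(x̄ᵢ−x̄)² = 1047.435; SSW = ΣΣ(x−x̄ᵢ)² = 621.137
MSB = 1047.435/2 = 523.7175; MSW = 621.137/18 = 34.5076
F = MSB/MSW = 15.1769
df = (2, 18)
p-value (upper-tail) = 0.00014
At α=0.1: p < α → reject H₀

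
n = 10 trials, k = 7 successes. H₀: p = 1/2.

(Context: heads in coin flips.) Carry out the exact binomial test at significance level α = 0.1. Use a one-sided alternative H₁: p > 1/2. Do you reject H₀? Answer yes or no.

Exact binomial: n=10, k=7, p₀=1/2=0.5000
P(X≥7) from Σ C(n,i)·p₀^i·(1−p₀)^(n−i)
p-value (one-sided, H₁ greater) = 0.17188
At α=0.1: p ≥ α → fail to reject H₀

reject H₀: no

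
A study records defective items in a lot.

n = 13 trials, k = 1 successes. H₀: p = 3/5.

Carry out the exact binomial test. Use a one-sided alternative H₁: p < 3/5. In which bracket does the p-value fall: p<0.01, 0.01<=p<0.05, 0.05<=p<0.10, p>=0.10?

p-value bracket: p<0.01

Exact binomial: n=13, k=1, p₀=3/5=0.6000
P(X≤1) from Σ C(n,i)·p₀^i·(1−p₀)^(n−i)
p-value (one-sided, H₁ less) = 0.00014
→ bracket: p<0.01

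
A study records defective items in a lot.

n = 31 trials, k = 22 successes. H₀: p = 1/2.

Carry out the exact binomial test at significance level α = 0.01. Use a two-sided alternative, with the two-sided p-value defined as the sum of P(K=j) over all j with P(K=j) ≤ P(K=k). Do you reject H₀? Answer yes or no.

Exact binomial: n=31, k=22, p₀=1/2=0.5000
P(X=j) = C(n,j)·p₀^j·(1−p₀)^(n−j); p = Σ P(X=j) over j with P(X=j) ≤ P(X=22)
p-value (two-sided) = 0.02945
At α=0.01: p ≥ α → fail to reject H₀

reject H₀: no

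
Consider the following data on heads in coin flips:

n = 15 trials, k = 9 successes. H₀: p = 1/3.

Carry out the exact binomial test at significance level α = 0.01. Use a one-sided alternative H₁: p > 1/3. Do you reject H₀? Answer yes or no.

Exact binomial: n=15, k=9, p₀=1/3=0.3333
P(X≥9) from Σ C(n,i)·p₀^i·(1−p₀)^(n−i)
p-value (one-sided, H₁ greater) = 0.03083
At α=0.01: p ≥ α → fail to reject H₀

reject H₀: no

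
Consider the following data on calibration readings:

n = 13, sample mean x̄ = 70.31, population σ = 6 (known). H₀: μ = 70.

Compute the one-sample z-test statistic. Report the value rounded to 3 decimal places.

test statistic = 0.186

SE = σ/√n = 6/√13 = 1.6641
z = (x̄−μ₀)/SE = (70.31−70)/1.6641 = 0.1863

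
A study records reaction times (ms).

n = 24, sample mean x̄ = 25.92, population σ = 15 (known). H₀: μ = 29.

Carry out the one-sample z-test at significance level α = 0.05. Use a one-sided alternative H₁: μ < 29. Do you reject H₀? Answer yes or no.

SE = σ/√n = 15/√24 = 3.0619
z = (x̄−μ₀)/SE = (25.92−29)/3.0619 = -1.0059
p-value (one-sided, H₁ less) = 0.15723
At α=0.05: p ≥ α → fail to reject H₀

reject H₀: no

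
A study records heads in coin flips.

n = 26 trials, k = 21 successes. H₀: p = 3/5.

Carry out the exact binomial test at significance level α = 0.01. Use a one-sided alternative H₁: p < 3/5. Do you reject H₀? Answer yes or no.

Exact binomial: n=26, k=21, p₀=3/5=0.6000
P(X≤21) from Σ C(n,i)·p₀^i·(1−p₀)^(n−i)
p-value (one-sided, H₁ less) = 0.99337
At α=0.01: p ≥ α → fail to reject H₀

reject H₀: no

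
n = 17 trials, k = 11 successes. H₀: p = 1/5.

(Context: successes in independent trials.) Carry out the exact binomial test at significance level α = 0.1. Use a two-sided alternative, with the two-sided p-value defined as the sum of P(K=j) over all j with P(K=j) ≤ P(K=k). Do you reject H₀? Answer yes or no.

Exact binomial: n=17, k=11, p₀=1/5=0.2000
P(X=j) = C(n,j)·p₀^j·(1−p₀)^(n−j); p = Σ P(X=j) over j with P(X=j) ≤ P(X=11)
p-value (two-sided) = 0.00008
At α=0.1: p < α → reject H₀

reject H₀: yes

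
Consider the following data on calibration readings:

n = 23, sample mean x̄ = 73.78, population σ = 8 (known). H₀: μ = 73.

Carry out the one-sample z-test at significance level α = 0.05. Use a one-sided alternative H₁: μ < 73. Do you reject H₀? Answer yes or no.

reject H₀: no

SE = σ/√n = 8/√23 = 1.6681
z = (x̄−μ₀)/SE = (73.78−73)/1.6681 = 0.4676
p-value (one-sided, H₁ less) = 0.67996
At α=0.05: p ≥ α → fail to reject H₀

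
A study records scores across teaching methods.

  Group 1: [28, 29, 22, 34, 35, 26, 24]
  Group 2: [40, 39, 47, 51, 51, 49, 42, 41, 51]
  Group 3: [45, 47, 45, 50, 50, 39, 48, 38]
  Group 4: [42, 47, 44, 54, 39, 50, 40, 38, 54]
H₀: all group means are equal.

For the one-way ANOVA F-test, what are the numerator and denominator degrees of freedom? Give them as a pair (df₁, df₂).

degrees of freedom = [3, 29]

k = 4 groups, N = 33 total
df = (k−1, N−k) = (4−1, 33−4) = (3, 29)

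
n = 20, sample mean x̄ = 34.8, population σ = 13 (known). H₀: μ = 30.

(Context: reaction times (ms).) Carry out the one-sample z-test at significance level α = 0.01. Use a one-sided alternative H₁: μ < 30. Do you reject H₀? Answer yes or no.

reject H₀: no

SE = σ/√n = 13/√20 = 2.9069
z = (x̄−μ₀)/SE = (34.8−30)/2.9069 = 1.6513
p-value (one-sided, H₁ less) = 0.95066
At α=0.01: p ≥ α → fail to reject H₀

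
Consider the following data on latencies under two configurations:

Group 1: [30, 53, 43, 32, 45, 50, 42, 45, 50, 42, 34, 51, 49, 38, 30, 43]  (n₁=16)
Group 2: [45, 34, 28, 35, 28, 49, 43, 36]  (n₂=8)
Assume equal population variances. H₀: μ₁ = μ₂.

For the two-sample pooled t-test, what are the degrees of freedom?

degrees of freedom = 22

df = n₁ + n₂ − 2 = 16 + 8 − 2 = 22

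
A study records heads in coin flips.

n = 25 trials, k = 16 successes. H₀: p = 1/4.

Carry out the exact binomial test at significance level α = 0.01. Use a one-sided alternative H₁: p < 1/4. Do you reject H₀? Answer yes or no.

reject H₀: no

Exact binomial: n=25, k=16, p₀=1/4=0.2500
P(X≤16) from Σ C(n,i)·p₀^i·(1−p₀)^(n−i)
p-value (one-sided, H₁ less) = 0.99999
At α=0.01: p ≥ α → fail to reject H₀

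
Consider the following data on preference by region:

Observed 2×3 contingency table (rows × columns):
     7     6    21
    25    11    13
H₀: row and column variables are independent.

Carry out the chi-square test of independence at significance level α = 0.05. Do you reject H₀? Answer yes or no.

reject H₀: yes

Row totals [34, 49], col totals [32, 17, 34], n=83
χ² = (7−13.11)²/13.11 + (6−6.96)²/6.96 + (21−13.93)²/13.93 + (25−18.89)²/18.89 + (11−10.04)²/10.04 + (13−20.07)²/20.07 = 11.1306
df = 2
p-value (upper-tail) = 0.00383
At α=0.05: p < α → reject H₀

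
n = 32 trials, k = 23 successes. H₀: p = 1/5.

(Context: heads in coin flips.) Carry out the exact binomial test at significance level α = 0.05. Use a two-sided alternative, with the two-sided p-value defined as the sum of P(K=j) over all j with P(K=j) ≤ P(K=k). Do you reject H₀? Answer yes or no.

Exact binomial: n=32, k=23, p₀=1/5=0.2000
P(X=j) = C(n,j)·p₀^j·(1−p₀)^(n−j); p = Σ P(X=j) over j with P(X=j) ≤ P(X=23)
p-value (two-sided) = 0.00000
At α=0.05: p < α → reject H₀

reject H₀: yes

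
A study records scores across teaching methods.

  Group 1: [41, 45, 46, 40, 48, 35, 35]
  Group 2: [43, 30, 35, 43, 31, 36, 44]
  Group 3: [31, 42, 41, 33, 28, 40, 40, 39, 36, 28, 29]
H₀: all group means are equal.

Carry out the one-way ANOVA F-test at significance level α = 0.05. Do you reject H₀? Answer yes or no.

reject H₀: no

Group means [41.43, 37.43, 35.18], grand mean 37.560
SSB = Σnᵢ(x̄ᵢ−x̄)² = 167.095; SSW = ΣΣ(x−x̄ᵢ)² = 677.065
MSB = 167.095/2 = 83.5475; MSW = 677.065/22 = 30.7757
F = MSB/MSW = 2.7147
df = (2, 22)
p-value (upper-tail) = 0.08836
At α=0.05: p ≥ α → fail to reject H₀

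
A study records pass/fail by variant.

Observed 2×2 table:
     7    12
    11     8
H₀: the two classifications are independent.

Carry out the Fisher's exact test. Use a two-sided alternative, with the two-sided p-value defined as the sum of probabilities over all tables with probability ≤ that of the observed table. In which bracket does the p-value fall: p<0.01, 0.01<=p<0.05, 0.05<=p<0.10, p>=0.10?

p-value bracket: p>=0.10

Margins: r₁=19, r₂=19, c₁=18, c₂=20, n=38
p_obs = C(19,7)·C(19,11)/C(38,18); sum pmf over tables with pmf ≤ p_obs
p-value (two-sided) = 0.32998
→ bracket: p>=0.10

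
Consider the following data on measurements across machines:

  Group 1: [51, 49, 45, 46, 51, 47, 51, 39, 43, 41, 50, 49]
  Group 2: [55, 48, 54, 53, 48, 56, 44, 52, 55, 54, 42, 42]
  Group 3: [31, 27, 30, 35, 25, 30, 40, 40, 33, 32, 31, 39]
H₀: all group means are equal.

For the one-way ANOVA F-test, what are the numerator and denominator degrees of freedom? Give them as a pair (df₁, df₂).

k = 3 groups, N = 36 total
df = (k−1, N−k) = (3−1, 36−3) = (2, 33)

degrees of freedom = [2, 33]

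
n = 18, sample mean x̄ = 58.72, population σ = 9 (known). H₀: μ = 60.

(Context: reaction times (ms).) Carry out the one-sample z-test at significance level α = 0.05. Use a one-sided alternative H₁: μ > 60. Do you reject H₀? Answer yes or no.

reject H₀: no

SE = σ/√n = 9/√18 = 2.1213
z = (x̄−μ₀)/SE = (58.72−60)/2.1213 = -0.6034
p-value (one-sided, H₁ greater) = 0.72688
At α=0.05: p ≥ α → fail to reject H₀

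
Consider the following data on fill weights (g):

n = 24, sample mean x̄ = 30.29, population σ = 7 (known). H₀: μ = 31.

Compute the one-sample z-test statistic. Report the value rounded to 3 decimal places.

test statistic = -0.497

SE = σ/√n = 7/√24 = 1.4289
z = (x̄−μ₀)/SE = (30.29−31)/1.4289 = -0.4969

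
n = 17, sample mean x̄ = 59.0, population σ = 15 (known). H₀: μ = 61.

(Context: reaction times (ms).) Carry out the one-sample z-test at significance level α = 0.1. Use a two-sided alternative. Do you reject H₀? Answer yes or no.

reject H₀: no

SE = σ/√n = 15/√17 = 3.6380
z = (x̄−μ₀)/SE = (59.0−61)/3.6380 = -0.5497
p-value (two-sided) = 0.58249
At α=0.1: p ≥ α → fail to reject H₀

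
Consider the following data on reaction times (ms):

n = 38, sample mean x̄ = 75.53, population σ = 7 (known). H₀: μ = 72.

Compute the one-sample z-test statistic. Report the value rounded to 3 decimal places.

test statistic = 3.109

SE = σ/√n = 7/√38 = 1.1355
z = (x̄−μ₀)/SE = (75.53−72)/1.1355 = 3.1086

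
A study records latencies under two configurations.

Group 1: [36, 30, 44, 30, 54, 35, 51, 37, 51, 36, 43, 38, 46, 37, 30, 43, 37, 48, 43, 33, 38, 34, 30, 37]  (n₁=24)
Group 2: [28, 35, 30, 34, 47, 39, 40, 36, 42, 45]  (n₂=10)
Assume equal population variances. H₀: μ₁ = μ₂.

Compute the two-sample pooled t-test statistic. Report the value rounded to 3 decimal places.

test statistic = 0.625

x̄₁=39.208, s₁=7.077, n₁=24
x̄₂=37.600, s₂=6.168, n₂=10
s_p² = [23·7.077² + 9·6.168²]/32 = 46.6987
SE = √(s_p²·(1/24+1/10)) = 2.5721
t = (39.208−37.600)/2.5721 = 0.6253
df = 32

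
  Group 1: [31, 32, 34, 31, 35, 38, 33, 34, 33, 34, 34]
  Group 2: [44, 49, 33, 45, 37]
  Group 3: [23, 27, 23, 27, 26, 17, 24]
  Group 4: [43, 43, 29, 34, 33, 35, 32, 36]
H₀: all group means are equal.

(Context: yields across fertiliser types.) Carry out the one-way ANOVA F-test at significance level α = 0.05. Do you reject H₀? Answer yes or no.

reject H₀: yes

Group means [33.55, 41.60, 23.86, 35.62], grand mean 33.194
SSB = Σnᵢ(x̄ᵢ−x̄)² = 1012.179; SSW = ΣΣ(x−x̄ᵢ)² = 454.659
MSB = 1012.179/3 = 337.3931; MSW = 454.659/27 = 16.8392
F = MSB/MSW = 20.0361
df = (3, 27)
p-value (upper-tail) = 0.00000
At α=0.05: p < α → reject H₀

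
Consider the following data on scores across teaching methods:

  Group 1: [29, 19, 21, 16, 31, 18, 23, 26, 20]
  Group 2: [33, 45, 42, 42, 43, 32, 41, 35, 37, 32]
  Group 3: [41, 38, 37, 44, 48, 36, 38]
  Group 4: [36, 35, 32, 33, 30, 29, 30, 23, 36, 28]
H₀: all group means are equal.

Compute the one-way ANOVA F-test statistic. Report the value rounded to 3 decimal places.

test statistic = 25.389

Group means [22.56, 38.20, 40.29, 31.20], grand mean 32.750
SSB = Σnᵢ(x̄ᵢ−x̄)² = 1653.899; SSW = ΣΣ(x−x̄ᵢ)² = 694.851
MSB = 1653.899/3 = 551.2997; MSW = 694.851/32 = 21.7141
F = MSB/MSW = 25.3890
df = (3, 32)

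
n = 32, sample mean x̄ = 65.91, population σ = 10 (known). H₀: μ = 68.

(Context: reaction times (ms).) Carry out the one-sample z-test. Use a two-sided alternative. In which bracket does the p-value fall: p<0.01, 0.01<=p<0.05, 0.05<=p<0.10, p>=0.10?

SE = σ/√n = 10/√32 = 1.7678
z = (x̄−μ₀)/SE = (65.91−68)/1.7678 = -1.1823
p-value (two-sided) = 0.23709
→ bracket: p>=0.10

p-value bracket: p>=0.10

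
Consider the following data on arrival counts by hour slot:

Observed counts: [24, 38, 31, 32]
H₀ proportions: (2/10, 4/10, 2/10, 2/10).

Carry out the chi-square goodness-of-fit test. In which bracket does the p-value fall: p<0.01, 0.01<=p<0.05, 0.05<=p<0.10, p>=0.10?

n = 125; E_i = n·p_i = [25.00, 50.00, 25.00, 25.00]
χ² = (24−25.00)²/25.00 + (38−50.00)²/50.00 + (31−25.00)²/25.00 + (32−25.00)²/25.00 = 6.3200
df = 3
p-value (upper-tail) = 0.09704
→ bracket: 0.05<=p<0.10

p-value bracket: 0.05<=p<0.10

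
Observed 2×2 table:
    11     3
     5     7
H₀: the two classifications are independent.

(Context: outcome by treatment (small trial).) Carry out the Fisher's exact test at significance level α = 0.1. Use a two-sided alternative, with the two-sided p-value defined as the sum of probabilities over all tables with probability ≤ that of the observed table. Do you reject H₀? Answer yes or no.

reject H₀: no

Margins: r₁=14, r₂=12, c₁=16, c₂=10, n=26
p_obs = C(14,11)·C(12,5)/C(26,16); sum pmf over tables with pmf ≤ p_obs
p-value (two-sided) = 0.10537
At α=0.1: p ≥ α → fail to reject H₀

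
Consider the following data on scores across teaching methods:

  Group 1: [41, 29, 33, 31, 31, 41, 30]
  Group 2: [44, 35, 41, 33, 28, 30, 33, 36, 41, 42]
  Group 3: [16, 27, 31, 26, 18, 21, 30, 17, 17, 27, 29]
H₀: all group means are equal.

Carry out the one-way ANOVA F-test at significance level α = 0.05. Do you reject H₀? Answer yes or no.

Group means [33.71, 36.30, 23.55], grand mean 30.643
SSB = Σnᵢ(x̄ᵢ−x̄)² = 940.173; SSW = ΣΣ(x−x̄ᵢ)² = 762.256
MSB = 940.173/2 = 470.0864; MSW = 762.256/25 = 30.4902
F = MSB/MSW = 15.4176
df = (2, 25)
p-value (upper-tail) = 0.00004
At α=0.05: p < α → reject H₀

reject H₀: yes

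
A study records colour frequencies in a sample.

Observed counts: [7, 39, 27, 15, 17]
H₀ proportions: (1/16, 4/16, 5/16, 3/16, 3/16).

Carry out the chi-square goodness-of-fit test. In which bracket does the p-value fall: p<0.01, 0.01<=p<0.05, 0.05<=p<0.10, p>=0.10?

p-value bracket: 0.05<=p<0.10

n = 105; E_i = n·p_i = [6.56, 26.25, 32.81, 19.69, 19.69]
χ² = (7−6.56)²/6.56 + (39−26.25)²/26.25 + (27−32.81)²/32.81 + (15−19.69)²/19.69 + (17−19.69)²/19.69 = 8.7346
df = 4
p-value (upper-tail) = 0.06809
→ bracket: 0.05<=p<0.10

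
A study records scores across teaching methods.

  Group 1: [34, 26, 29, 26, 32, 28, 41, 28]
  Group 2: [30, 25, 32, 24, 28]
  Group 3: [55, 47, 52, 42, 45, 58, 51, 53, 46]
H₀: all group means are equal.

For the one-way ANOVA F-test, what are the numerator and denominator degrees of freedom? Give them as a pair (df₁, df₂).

degrees of freedom = [2, 19]

k = 3 groups, N = 22 total
df = (k−1, N−k) = (3−1, 22−3) = (2, 19)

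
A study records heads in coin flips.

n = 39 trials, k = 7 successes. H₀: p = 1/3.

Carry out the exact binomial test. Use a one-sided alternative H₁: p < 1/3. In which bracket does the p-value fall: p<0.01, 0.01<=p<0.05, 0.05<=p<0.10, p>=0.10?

Exact binomial: n=39, k=7, p₀=1/3=0.3333
P(X≤7) from Σ C(n,i)·p₀^i·(1−p₀)^(n−i)
p-value (one-sided, H₁ less) = 0.02654
→ bracket: 0.01<=p<0.05

p-value bracket: 0.01<=p<0.05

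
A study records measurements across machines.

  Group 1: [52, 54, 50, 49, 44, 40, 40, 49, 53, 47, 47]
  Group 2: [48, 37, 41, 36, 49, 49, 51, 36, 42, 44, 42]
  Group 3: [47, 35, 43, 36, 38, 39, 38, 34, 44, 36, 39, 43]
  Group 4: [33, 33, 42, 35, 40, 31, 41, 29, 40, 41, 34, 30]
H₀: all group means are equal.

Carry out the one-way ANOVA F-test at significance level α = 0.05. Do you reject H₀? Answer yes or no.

Group means [47.73, 43.18, 39.33, 35.75], grand mean 41.326
SSB = Σnᵢ(x̄ᵢ−x̄)² = 909.374; SSW = ΣΣ(x−x̄ᵢ)² = 960.735
MSB = 909.374/3 = 303.1246; MSW = 960.735/42 = 22.8746
F = MSB/MSW = 13.2516
df = (3, 42)
p-value (upper-tail) = 0.00000
At α=0.05: p < α → reject H₀

reject H₀: yes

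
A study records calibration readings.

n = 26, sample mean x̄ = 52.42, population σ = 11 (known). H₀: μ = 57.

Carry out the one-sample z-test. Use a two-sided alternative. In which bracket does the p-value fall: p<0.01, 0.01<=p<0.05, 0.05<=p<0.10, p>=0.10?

SE = σ/√n = 11/√26 = 2.1573
z = (x̄−μ₀)/SE = (52.42−57)/2.1573 = -2.1230
p-value (two-sided) = 0.03375
→ bracket: 0.01<=p<0.05

p-value bracket: 0.01<=p<0.05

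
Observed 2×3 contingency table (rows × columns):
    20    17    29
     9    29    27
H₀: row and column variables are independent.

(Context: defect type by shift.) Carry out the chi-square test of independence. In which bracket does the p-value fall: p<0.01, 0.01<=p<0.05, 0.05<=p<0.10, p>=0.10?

p-value bracket: 0.01<=p<0.05

Row totals [66, 65], col totals [29, 46, 56], n=131
χ² = (20−14.61)²/14.61 + (17−23.18)²/23.18 + (29−28.21)²/28.21 + (9−14.39)²/14.39 + (29−22.82)²/22.82 + (27−27.79)²/27.79 = 7.3671
df = 2
p-value (upper-tail) = 0.02513
→ bracket: 0.01<=p<0.05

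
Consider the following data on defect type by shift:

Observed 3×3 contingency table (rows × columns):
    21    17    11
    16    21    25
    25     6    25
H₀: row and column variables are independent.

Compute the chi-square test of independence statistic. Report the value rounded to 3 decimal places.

Row totals [49, 62, 56], col totals [62, 44, 61], n=167
χ² = (21−18.19)²/18.19 + (17−12.91)²/12.91 + (11−17.90)²/17.90 + (16−23.02)²/23.02 + (21−16.34)²/16.34 + (25−22.65)²/22.65 + (25−20.79)²/20.79 + (6−14.75)²/14.75 + (25−20.46)²/20.46 = 15.1607
df = 4

test statistic = 15.161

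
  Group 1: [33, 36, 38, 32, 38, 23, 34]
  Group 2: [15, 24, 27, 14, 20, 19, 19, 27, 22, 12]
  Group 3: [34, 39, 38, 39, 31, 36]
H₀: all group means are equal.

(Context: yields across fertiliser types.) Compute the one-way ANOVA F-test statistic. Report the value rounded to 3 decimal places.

test statistic = 27.687

Group means [33.43, 19.90, 36.17], grand mean 28.261
SSB = Σnᵢ(x̄ᵢ−x̄)² = 1260.987; SSW = ΣΣ(x−x̄ᵢ)² = 455.448
MSB = 1260.987/2 = 630.4936; MSW = 455.448/20 = 22.7724
F = MSB/MSW = 27.6868
df = (2, 20)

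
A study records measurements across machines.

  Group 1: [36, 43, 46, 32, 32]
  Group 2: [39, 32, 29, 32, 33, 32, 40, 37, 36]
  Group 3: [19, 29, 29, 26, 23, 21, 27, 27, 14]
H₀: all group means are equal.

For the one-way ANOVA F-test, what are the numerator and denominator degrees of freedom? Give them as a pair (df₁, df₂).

degrees of freedom = [2, 20]

k = 3 groups, N = 23 total
df = (k−1, N−k) = (3−1, 23−3) = (2, 20)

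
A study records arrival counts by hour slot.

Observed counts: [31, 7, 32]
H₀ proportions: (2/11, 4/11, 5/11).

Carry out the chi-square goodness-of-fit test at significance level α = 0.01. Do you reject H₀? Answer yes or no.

n = 70; E_i = n·p_i = [12.73, 25.45, 31.82]
χ² = (31−12.73)²/12.73 + (7−25.45)²/25.45 + (32−31.82)²/31.82 = 39.6150
df = 2
p-value (upper-tail) = 0.00000
At α=0.01: p < α → reject H₀

reject H₀: yes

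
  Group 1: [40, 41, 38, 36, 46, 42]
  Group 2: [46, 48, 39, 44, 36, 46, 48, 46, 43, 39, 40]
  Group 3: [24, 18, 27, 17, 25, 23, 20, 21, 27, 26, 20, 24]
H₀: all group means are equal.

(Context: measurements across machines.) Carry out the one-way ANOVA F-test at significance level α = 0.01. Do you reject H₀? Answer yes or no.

Group means [40.50, 43.18, 22.67], grand mean 34.138
SSB = Σnᵢ(x̄ᵢ−x̄)² = 2721.645; SSW = ΣΣ(x−x̄ᵢ)² = 355.803
MSB = 2721.645/2 = 1360.8226; MSW = 355.803/26 = 13.6847
F = MSB/MSW = 99.4409
df = (2, 26)
p-value (upper-tail) = 0.00000
At α=0.01: p < α → reject H₀

reject H₀: yes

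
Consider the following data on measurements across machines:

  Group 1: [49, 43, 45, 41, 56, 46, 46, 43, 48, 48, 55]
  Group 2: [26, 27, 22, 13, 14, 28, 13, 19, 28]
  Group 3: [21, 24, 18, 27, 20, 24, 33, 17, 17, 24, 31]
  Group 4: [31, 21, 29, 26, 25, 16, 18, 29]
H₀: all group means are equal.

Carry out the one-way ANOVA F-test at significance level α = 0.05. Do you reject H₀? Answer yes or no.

reject H₀: yes

Group means [47.27, 21.11, 23.27, 24.38], grand mean 29.769
SSB = Σnᵢ(x̄ᵢ−x̄)² = 4741.796; SSW = ΣΣ(x−x̄ᵢ)² = 1069.128
MSB = 4741.796/3 = 1580.5985; MSW = 1069.128/35 = 30.5465
F = MSB/MSW = 51.7440
df = (3, 35)
p-value (upper-tail) = 0.00000
At α=0.05: p < α → reject H₀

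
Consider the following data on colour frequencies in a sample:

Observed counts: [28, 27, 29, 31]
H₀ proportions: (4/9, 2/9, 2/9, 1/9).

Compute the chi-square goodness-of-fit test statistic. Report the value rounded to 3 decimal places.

test statistic = 36.983

n = 115; E_i = n·p_i = [51.11, 25.56, 25.56, 12.78]
χ² = (28−51.11)²/51.11 + (27−25.56)²/25.56 + (29−25.56)²/25.56 + (31−12.78)²/12.78 = 36.9826
df = 3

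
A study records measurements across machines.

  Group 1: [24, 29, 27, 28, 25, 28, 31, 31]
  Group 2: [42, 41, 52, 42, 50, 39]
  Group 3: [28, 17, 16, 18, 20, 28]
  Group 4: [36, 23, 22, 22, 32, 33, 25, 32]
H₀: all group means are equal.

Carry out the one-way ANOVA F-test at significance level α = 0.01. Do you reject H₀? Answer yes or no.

reject H₀: yes

Group means [27.88, 44.33, 21.17, 28.12], grand mean 30.036
SSB = Σnᵢ(x̄ᵢ−x̄)² = 1765.048; SSW = ΣΣ(x−x̄ᵢ)² = 561.917
MSB = 1765.048/3 = 588.3492; MSW = 561.917/24 = 23.4132
F = MSB/MSW = 25.1290
df = (3, 24)
p-value (upper-tail) = 0.00000
At α=0.01: p < α → reject H₀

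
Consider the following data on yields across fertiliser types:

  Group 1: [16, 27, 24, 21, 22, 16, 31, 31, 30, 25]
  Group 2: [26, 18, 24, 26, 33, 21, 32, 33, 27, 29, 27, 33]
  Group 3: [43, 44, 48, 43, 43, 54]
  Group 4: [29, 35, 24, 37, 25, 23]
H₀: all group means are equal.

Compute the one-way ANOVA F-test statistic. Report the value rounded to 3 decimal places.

Group means [24.30, 27.42, 45.83, 28.83], grand mean 30.000
SSB = Σnᵢ(x̄ᵢ−x̄)² = 1917.317; SSW = ΣΣ(x−x̄ᵢ)² = 822.683
MSB = 1917.317/3 = 639.1056; MSW = 822.683/30 = 27.4228
F = MSB/MSW = 23.3056
df = (3, 30)

test statistic = 23.306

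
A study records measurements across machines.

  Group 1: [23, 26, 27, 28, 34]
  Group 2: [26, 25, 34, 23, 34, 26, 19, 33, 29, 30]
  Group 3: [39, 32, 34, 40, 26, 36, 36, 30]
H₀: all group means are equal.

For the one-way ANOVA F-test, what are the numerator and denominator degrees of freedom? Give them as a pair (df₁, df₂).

k = 3 groups, N = 23 total
df = (k−1, N−k) = (3−1, 23−3) = (2, 20)

degrees of freedom = [2, 20]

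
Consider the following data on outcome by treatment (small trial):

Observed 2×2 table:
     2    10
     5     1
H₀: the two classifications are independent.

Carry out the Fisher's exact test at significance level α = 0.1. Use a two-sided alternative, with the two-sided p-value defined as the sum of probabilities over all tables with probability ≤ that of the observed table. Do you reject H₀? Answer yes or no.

Margins: r₁=12, r₂=6, c₁=7, c₂=11, n=18
p_obs = C(12,2)·C(6,5)/C(18,7); sum pmf over tables with pmf ≤ p_obs
p-value (two-sided) = 0.01282
At α=0.1: p < α → reject H₀

reject H₀: yes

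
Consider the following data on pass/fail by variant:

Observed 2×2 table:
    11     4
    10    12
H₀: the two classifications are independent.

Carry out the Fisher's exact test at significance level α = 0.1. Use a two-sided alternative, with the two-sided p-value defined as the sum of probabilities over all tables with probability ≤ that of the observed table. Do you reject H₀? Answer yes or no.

reject H₀: no

Margins: r₁=15, r₂=22, c₁=21, c₂=16, n=37
p_obs = C(15,11)·C(22,10)/C(37,21); sum pmf over tables with pmf ≤ p_obs
p-value (two-sided) = 0.17570
At α=0.1: p ≥ α → fail to reject H₀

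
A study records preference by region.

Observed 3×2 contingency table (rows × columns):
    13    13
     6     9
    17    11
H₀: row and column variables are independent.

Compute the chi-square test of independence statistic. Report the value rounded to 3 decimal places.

Row totals [26, 15, 28], col totals [36, 33], n=69
χ² = (13−13.57)²/13.57 + (13−12.43)²/12.43 + (6−7.83)²/7.83 + (9−7.17)²/7.17 + (17−14.61)²/14.61 + (11−13.39)²/13.39 = 1.7586
df = 2

test statistic = 1.759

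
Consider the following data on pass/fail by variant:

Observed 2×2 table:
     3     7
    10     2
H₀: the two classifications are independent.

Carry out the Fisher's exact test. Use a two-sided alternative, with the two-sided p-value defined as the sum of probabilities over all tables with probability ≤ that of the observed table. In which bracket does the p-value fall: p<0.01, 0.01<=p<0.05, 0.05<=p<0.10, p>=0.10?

Margins: r₁=10, r₂=12, c₁=13, c₂=9, n=22
p_obs = C(10,3)·C(12,10)/C(22,13); sum pmf over tables with pmf ≤ p_obs
p-value (two-sided) = 0.02742
→ bracket: 0.01<=p<0.05

p-value bracket: 0.01<=p<0.05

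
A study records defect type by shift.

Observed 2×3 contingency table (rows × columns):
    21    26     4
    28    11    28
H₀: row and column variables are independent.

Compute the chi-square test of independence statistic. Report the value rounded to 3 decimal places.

test statistic = 23.341

Row totals [51, 67], col totals [49, 37, 32], n=118
χ² = (21−21.18)²/21.18 + (26−15.99)²/15.99 + (4−13.83)²/13.83 + (28−27.82)²/27.82 + (11−21.01)²/21.01 + (28−18.17)²/18.17 = 23.3407
df = 2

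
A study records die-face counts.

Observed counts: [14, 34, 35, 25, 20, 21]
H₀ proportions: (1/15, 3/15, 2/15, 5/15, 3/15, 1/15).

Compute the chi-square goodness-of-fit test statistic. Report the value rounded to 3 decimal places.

test statistic = 41.587

n = 149; E_i = n·p_i = [9.93, 29.80, 19.87, 49.67, 29.80, 9.93]
χ² = (14−9.93)²/9.93 + (34−29.80)²/29.80 + (35−19.87)²/19.87 + (25−49.67)²/49.67 + (20−29.80)²/29.80 + (21−9.93)²/9.93 = 41.5872
df = 5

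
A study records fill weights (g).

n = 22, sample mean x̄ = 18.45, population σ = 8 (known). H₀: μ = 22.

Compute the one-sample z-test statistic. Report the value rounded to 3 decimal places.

SE = σ/√n = 8/√22 = 1.7056
z = (x̄−μ₀)/SE = (18.45−22)/1.7056 = -2.0814

test statistic = -2.081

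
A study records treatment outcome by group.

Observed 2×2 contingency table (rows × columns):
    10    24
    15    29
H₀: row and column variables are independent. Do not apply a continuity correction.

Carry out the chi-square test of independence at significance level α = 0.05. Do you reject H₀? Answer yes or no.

Row totals [34, 44], col totals [25, 53], n=78
χ² = (10−10.90)²/10.90 + (24−23.10)²/23.10 + (15−14.10)²/14.10 + (29−29.90)²/29.90 = 0.1928
df = 1
p-value (upper-tail) = 0.66058
At α=0.05: p ≥ α → fail to reject H₀

reject H₀: no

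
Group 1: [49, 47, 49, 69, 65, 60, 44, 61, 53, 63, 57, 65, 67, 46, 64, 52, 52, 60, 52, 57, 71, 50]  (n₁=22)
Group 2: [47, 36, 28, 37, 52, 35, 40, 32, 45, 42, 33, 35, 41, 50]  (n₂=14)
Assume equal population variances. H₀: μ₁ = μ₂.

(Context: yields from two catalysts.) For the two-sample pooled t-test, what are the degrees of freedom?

degrees of freedom = 34

df = n₁ + n₂ − 2 = 22 + 14 − 2 = 34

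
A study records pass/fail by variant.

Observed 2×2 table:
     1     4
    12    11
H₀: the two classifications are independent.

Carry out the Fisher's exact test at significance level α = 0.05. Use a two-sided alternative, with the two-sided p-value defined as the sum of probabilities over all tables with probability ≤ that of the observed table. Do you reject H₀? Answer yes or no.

Margins: r₁=5, r₂=23, c₁=13, c₂=15, n=28
p_obs = C(5,1)·C(23,12)/C(28,13); sum pmf over tables with pmf ≤ p_obs
p-value (two-sided) = 0.33333
At α=0.05: p ≥ α → fail to reject H₀

reject H₀: no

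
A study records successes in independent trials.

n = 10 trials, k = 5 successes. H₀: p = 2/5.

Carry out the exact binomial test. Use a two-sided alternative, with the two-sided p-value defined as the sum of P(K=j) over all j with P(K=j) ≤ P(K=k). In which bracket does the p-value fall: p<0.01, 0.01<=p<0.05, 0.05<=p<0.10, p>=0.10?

Exact binomial: n=10, k=5, p₀=2/5=0.4000
P(X=j) = C(n,j)·p₀^j·(1−p₀)^(n−j); p = Σ P(X=j) over j with P(X=j) ≤ P(X=5)
p-value (two-sided) = 0.53419
→ bracket: p>=0.10

p-value bracket: p>=0.10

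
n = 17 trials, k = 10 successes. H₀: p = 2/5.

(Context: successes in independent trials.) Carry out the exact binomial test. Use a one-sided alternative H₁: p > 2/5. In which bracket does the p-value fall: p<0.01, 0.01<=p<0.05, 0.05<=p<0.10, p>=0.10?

Exact binomial: n=17, k=10, p₀=2/5=0.4000
P(X≥10) from Σ C(n,i)·p₀^i·(1−p₀)^(n−i)
p-value (one-sided, H₁ greater) = 0.09190
→ bracket: 0.05<=p<0.10

p-value bracket: 0.05<=p<0.10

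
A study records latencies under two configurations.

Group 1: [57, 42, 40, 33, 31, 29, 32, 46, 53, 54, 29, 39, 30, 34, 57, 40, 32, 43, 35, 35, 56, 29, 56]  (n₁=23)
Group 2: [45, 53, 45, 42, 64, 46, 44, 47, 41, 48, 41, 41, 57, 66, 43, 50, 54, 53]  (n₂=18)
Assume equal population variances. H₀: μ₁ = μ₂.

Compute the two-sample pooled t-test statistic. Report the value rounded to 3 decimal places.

test statistic = -2.895

x̄₁=40.522, s₁=10.237, n₁=23
x̄₂=48.889, s₂=7.607, n₂=18
s_p² = [22·10.237² + 17·7.607²]/39 = 84.3466
SE = √(s_p²·(1/23+1/18)) = 2.8902
t = (40.522−48.889)/2.8902 = -2.8950
df = 39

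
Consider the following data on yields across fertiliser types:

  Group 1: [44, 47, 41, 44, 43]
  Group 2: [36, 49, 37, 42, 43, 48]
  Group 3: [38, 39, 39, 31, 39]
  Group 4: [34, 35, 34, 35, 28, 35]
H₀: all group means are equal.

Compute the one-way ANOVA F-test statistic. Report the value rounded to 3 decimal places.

test statistic = 9.242

Group means [43.80, 42.50, 37.20, 33.50], grand mean 39.136
SSB = Σnᵢ(x̄ᵢ−x̄)² = 385.991; SSW = ΣΣ(x−x̄ᵢ)² = 250.600
MSB = 385.991/3 = 128.6636; MSW = 250.600/18 = 13.9222
F = MSB/MSW = 9.2416
df = (3, 18)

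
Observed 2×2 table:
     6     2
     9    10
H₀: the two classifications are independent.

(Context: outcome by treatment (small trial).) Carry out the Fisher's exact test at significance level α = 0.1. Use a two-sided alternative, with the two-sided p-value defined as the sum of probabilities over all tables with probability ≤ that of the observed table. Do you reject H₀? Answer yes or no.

reject H₀: no

Margins: r₁=8, r₂=19, c₁=15, c₂=12, n=27
p_obs = C(8,6)·C(19,9)/C(27,15); sum pmf over tables with pmf ≤ p_obs
p-value (two-sided) = 0.23575
At α=0.1: p ≥ α → fail to reject H₀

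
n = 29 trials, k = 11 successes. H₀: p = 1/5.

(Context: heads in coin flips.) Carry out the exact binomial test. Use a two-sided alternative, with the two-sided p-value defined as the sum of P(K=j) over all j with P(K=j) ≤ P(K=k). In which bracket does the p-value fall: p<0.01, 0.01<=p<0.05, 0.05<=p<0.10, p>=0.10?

p-value bracket: 0.01<=p<0.05

Exact binomial: n=29, k=11, p₀=1/5=0.2000
P(X=j) = C(n,j)·p₀^j·(1−p₀)^(n−j); p = Σ P(X=j) over j with P(X=j) ≤ P(X=11)
p-value (two-sided) = 0.03247
→ bracket: 0.01<=p<0.05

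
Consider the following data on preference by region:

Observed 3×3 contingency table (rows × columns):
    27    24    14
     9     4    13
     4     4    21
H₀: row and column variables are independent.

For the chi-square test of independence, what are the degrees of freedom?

df = (r−1)(c−1) = (3−1)·(3−1) = 4

degrees of freedom = 4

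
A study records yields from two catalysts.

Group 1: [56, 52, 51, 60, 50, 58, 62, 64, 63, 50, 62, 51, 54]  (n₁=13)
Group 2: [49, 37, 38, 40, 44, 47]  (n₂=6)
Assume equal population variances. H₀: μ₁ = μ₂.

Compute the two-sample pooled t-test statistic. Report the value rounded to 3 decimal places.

x̄₁=56.385, s₁=5.363, n₁=13
x̄₂=42.500, s₂=4.930, n₂=6
s_p² = [12·5.363² + 5·4.930²]/17 = 27.4457
SE = √(s_p²·(1/13+1/6)) = 2.5856
t = (56.385−42.500)/2.5856 = 5.3699
df = 17

test statistic = 5.370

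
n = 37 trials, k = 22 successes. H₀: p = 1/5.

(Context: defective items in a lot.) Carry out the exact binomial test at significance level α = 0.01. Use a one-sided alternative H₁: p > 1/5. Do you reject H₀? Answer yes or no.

reject H₀: yes

Exact binomial: n=37, k=22, p₀=1/5=0.2000
P(X≥22) from Σ C(n,i)·p₀^i·(1−p₀)^(n−i)
p-value (one-sided, H₁ greater) = 0.00000
At α=0.01: p < α → reject H₀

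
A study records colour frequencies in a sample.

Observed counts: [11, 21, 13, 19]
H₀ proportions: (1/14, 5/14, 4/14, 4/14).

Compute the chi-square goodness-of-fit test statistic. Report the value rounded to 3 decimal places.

n = 64; E_i = n·p_i = [4.57, 22.86, 18.29, 18.29]
χ² = (11−4.57)²/4.57 + (21−22.86)²/22.86 + (13−18.29)²/18.29 + (19−18.29)²/18.29 = 10.7469
df = 3

test statistic = 10.747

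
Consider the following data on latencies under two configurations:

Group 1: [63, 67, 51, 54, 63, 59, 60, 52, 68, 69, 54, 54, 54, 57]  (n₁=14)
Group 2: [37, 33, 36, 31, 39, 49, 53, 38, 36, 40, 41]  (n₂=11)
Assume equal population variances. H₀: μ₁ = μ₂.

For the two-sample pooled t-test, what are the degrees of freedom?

df = n₁ + n₂ − 2 = 14 + 11 − 2 = 23

degrees of freedom = 23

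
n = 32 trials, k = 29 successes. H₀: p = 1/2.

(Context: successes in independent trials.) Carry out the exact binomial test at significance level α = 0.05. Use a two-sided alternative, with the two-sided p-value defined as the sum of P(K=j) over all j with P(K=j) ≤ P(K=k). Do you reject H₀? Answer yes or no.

Exact binomial: n=32, k=29, p₀=1/2=0.5000
P(X=j) = C(n,j)·p₀^j·(1−p₀)^(n−j); p = Σ P(X=j) over j with P(X=j) ≤ P(X=29)
p-value (two-sided) = 0.00000
At α=0.05: p < α → reject H₀

reject H₀: yes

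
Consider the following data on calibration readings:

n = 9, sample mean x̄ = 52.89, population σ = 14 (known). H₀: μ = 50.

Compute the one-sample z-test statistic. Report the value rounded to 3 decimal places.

SE = σ/√n = 14/√9 = 4.6667
z = (x̄−μ₀)/SE = (52.89−50)/4.6667 = 0.6193

test statistic = 0.619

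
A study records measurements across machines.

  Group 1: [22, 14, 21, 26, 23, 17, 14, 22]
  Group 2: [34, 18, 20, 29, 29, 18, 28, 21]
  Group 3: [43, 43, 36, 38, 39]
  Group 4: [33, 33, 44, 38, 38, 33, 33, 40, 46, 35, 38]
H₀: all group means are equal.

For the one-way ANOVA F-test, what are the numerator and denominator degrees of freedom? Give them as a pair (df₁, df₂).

degrees of freedom = [3, 28]

k = 4 groups, N = 32 total
df = (k−1, N−k) = (4−1, 32−4) = (3, 28)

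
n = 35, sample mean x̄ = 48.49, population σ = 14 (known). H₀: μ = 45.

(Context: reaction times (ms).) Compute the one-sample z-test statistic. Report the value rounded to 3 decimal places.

test statistic = 1.475

SE = σ/√n = 14/√35 = 2.3664
z = (x̄−μ₀)/SE = (48.49−45)/2.3664 = 1.4748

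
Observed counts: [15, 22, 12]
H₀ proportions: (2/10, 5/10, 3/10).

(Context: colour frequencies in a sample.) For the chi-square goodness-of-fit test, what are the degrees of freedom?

degrees of freedom = 2

df = k − 1 = 3 − 1 = 2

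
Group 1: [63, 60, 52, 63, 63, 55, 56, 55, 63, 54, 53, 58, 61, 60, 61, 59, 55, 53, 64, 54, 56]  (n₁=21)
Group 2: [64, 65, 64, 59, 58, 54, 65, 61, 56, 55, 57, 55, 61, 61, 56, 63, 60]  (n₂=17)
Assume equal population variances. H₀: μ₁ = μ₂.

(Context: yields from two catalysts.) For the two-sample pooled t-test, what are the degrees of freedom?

df = n₁ + n₂ − 2 = 21 + 17 − 2 = 36

degrees of freedom = 36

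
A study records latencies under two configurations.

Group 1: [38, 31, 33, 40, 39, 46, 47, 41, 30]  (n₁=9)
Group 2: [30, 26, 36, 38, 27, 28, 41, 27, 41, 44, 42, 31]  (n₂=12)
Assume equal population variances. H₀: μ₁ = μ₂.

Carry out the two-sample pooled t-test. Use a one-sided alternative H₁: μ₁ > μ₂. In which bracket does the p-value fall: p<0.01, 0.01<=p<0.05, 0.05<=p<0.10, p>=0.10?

p-value bracket: 0.05<=p<0.10

x̄₁=38.333, s₁=6.083, n₁=9
x̄₂=34.250, s₂=6.771, n₂=12
s_p² = [8·6.083² + 11·6.771²]/19 = 42.1184
SE = √(s_p²·(1/9+1/12)) = 2.8618
t = (38.333−34.250)/2.8618 = 1.4269
df = 19
p-value (one-sided, H₁ greater) = 0.08492
→ bracket: 0.05<=p<0.10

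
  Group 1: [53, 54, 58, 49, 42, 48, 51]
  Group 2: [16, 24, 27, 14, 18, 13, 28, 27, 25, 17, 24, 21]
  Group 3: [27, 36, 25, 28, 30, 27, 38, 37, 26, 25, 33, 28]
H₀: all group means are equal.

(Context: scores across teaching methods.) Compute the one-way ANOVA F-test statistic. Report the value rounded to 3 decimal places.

test statistic = 75.331

Group means [50.71, 21.17, 30.00], grand mean 31.258
SSB = Σnᵢ(x̄ᵢ−x̄)² = 3890.840; SSW = ΣΣ(x−x̄ᵢ)² = 723.095
MSB = 3890.840/2 = 1945.4201; MSW = 723.095/28 = 25.8248
F = MSB/MSW = 75.3314
df = (2, 28)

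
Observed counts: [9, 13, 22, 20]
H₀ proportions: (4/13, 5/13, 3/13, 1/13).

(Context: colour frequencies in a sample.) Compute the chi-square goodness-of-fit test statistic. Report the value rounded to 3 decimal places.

test statistic = 61.000

n = 64; E_i = n·p_i = [19.69, 24.62, 14.77, 4.92]
χ² = (9−19.69)²/19.69 + (13−24.62)²/24.62 + (22−14.77)²/14.77 + (20−4.92)²/4.92 = 60.9997
df = 3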